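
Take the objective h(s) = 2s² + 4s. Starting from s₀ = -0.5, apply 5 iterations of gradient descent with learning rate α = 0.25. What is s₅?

h′(s) = 4s + 4
Step 1: h′(-0.5) = 2; s₁ = -0.5 − 0.25·2 = -1
Step 2: h′(-1) = 0; s₂ = -1 − 0.25·0 = -1
Step 3: h′(-1) = 0; s₃ = -1 − 0.25·0 = -1
Step 4: h′(-1) = 0; s₄ = -1 − 0.25·0 = -1
Step 5: h′(-1) = 0; s₅ = -1 − 0.25·0 = -1

-1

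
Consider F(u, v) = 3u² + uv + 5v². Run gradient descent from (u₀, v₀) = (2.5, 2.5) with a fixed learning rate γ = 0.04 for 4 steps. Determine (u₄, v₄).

∇F = (6u + v, u + 10v)
(u₁, v₁) = (2.5, 2.5) − 0.04·(17.5, 27.5) = (1.8, 1.4)
(u₂, v₂) = (1.8, 1.4) − 0.04·(12.2, 15.8) = (1.312, 0.768)
(u₃, v₃) = (1.312, 0.768) − 0.04·(8.64, 8.992) = (0.9664, 0.40832)
(u₄, v₄) = (0.9664, 0.40832) − 0.04·(6.20672, 5.0496) = (0.7181312, 0.206336)

(0.7181312, 0.206336)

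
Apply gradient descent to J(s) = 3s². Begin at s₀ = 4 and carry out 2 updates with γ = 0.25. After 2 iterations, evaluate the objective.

J′(s) = 6s
s₁ = 4 − 0.25·24 = -2
s₂ = -2 − 0.25·(-12) = 1
J(1) = 3

3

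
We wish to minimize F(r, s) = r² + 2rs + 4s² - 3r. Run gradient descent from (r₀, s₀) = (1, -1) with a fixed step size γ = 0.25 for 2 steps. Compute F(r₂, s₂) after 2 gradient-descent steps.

1.546875

∇F = (2r + 2s - 3, 2r + 8s)
(r₁, s₁) = (1, -1) − 0.25·(-3, -6) = (1.75, 0.5)
(r₂, s₂) = (1.75, 0.5) − 0.25·(1.5, 7.5) = (1.375, -1.375)
F(1.375, -1.375) = 1.546875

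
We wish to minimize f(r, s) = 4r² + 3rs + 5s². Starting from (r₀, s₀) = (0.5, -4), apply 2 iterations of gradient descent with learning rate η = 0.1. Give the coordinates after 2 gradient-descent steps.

∇f = (8r + 3s, 3r + 10s)
(r₁, s₁) = (0.5, -4) − 0.1·(-8, -38.5) = (1.3, -0.15)
(r₂, s₂) = (1.3, -0.15) − 0.1·(9.95, 2.4) = (0.305, -0.39)

(0.305, -0.39)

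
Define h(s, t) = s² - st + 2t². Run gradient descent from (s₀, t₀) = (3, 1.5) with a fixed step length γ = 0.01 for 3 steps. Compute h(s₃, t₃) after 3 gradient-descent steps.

8.15871784718925

∇h = (2s - t, -s + 4t)
Step 1: at (3, 1.5), ∇h = (4.5, 3) → (3, 1.5) − 0.01·(4.5, 3) = (2.955, 1.47)
Step 2: at (2.955, 1.47), ∇h = (4.44, 2.925) → (2.955, 1.47) − 0.01·(4.44, 2.925) = (2.9106, 1.44075)
Step 3: at (2.9106, 1.44075), ∇h = (4.38045, 2.8524) → (2.9106, 1.44075) − 0.01·(4.38045, 2.8524) = (2.8667955, 1.412226)
h(2.8667955, 1.412226) = 8.15871784718925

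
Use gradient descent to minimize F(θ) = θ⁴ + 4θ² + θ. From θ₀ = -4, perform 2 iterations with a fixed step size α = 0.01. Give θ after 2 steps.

-0.99188412

F′(θ) = 4θ³ + 8θ + 1
θ₁ = -4 − 0.01·(-287) = -1.13
θ₂ = -1.13 − 0.01·(-13.811588) = -0.99188412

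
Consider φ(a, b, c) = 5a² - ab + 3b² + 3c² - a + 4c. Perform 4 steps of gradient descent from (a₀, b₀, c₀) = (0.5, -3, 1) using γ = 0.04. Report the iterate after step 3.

∇φ = (10a - b - 1, -a + 6b, 6c + 4)
Step 1: at (0.5, -3, 1), ∇φ = (7, -18.5, 10) → (0.5, -3, 1) − 0.04·(7, -18.5, 10) = (0.22, -2.26, 0.6)
Step 2: at (0.22, -2.26, 0.6), ∇φ = (3.46, -13.78, 7.6) → (0.22, -2.26, 0.6) − 0.04·(3.46, -13.78, 7.6) = (0.0816, -1.7088, 0.296)
Step 3: at (0.0816, -1.7088, 0.296), ∇φ = (1.5248, -10.3344, 5.776) → (0.0816, -1.7088, 0.296) − 0.04·(1.5248, -10.3344, 5.776) = (0.020608, -1.295424, 0.06496)

(0.020608, -1.295424, 0.06496)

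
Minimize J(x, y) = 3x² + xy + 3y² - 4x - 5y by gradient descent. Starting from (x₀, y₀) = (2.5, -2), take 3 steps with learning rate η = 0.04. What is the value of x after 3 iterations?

1.599424

∇J = (6x + y - 4, x + 6y - 5)
Step 1: at (2.5, -2), ∇J = (9, -14.5) → (2.5, -2) − 0.04·(9, -14.5) = (2.14, -1.42)
Step 2: at (2.14, -1.42), ∇J = (7.42, -11.38) → (2.14, -1.42) − 0.04·(7.42, -11.38) = (1.8432, -0.9648)
Step 3: at (1.8432, -0.9648), ∇J = (6.0944, -8.9456) → (1.8432, -0.9648) − 0.04·(6.0944, -8.9456) = (1.599424, -0.606976)
x = 1.599424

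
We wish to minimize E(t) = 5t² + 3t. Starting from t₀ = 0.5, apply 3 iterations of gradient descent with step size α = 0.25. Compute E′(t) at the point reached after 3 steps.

E′(t) = 10t + 3
t₁ = 0.5 − 0.25·8 = -1.5
t₂ = -1.5 − 0.25·(-12) = 1.5
t₃ = 1.5 − 0.25·18 = -3
E′(t) at (-3) = -27

-27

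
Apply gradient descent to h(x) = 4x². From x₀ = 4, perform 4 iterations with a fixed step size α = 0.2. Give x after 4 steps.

0.5184

h′(x) = 8x
Step 1: h′(4) = 32; x₁ = 4 − 0.2·32 = -2.4
Step 2: h′(-2.4) = -19.2; x₂ = -2.4 − 0.2·(-19.2) = 1.44
Step 3: h′(1.44) = 11.52; x₃ = 1.44 − 0.2·11.52 = -0.864
Step 4: h′(-0.864) = -6.912; x₄ = -0.864 − 0.2·(-6.912) = 0.5184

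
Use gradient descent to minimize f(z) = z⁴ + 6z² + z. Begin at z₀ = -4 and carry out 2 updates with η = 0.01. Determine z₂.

-0.82709308

f′(z) = 4z³ + 12z + 1
z₁ = -4 − 0.01·(-303) = -0.97
z₂ = -0.97 − 0.01·(-14.290692) = -0.82709308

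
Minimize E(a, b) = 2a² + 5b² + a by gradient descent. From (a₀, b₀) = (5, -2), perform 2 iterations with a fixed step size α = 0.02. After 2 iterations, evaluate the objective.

47.55816192

∇E = (4a + 1, 10b)
(a₁, b₁) = (5, -2) − 0.02·(21, -20) = (4.58, -1.6)
(a₂, b₂) = (4.58, -1.6) − 0.02·(19.32, -16) = (4.1936, -1.28)
E(4.1936, -1.28) = 47.55816192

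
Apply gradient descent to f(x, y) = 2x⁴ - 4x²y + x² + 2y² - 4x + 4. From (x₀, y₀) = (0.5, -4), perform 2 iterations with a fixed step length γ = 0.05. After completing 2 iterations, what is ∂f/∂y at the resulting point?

∇f = (8x³ - 8xy + 2x - 4, -4x² + 4y)
(x₁, y₁) = (0.5, -4) − 0.05·(14, -17) = (-0.2, -3.15)
(x₂, y₂) = (-0.2, -3.15) − 0.05·(-9.504, -12.76) = (0.2752, -2.512)
∂f/∂y at (0.2752, -2.512) = -10.35094016

-10.35094016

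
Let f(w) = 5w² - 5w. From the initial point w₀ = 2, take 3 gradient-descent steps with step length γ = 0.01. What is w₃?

f′(w) = 10w - 5
w₁ = 2 − 0.01·15 = 1.85
w₂ = 1.85 − 0.01·13.5 = 1.715
w₃ = 1.715 − 0.01·12.15 = 1.5935

1.5935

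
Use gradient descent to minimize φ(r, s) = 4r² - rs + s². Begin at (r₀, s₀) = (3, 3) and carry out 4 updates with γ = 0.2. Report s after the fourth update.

0.48

∇φ = (8r - s, -r + 2s)
Step 1: at (3, 3), ∇φ = (21, 3) → (3, 3) − 0.2·(21, 3) = (-1.2, 2.4)
Step 2: at (-1.2, 2.4), ∇φ = (-12, 6) → (-1.2, 2.4) − 0.2·(-12, 6) = (1.2, 1.2)
Step 3: at (1.2, 1.2), ∇φ = (8.4, 1.2) → (1.2, 1.2) − 0.2·(8.4, 1.2) = (-0.48, 0.96)
Step 4: at (-0.48, 0.96), ∇φ = (-4.8, 2.4) → (-0.48, 0.96) − 0.2·(-4.8, 2.4) = (0.48, 0.48)
s = 0.48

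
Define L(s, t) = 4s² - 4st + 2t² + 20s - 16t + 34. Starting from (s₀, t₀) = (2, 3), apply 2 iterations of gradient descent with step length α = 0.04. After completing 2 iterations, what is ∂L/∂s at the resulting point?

8.7936

∇L = (8s - 4t + 20, -4s + 4t - 16)
(s₁, t₁) = (2, 3) − 0.04·(24, -12) = (1.04, 3.48)
(s₂, t₂) = (1.04, 3.48) − 0.04·(14.4, -6.24) = (0.464, 3.7296)
∂L/∂s at (0.464, 3.7296) = 8.7936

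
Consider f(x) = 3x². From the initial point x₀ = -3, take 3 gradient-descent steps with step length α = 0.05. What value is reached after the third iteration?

-1.029

f′(x) = 6x
x₁ = -3 − 0.05·(-18) = -2.1
x₂ = -2.1 − 0.05·(-12.6) = -1.47
x₃ = -1.47 − 0.05·(-8.82) = -1.029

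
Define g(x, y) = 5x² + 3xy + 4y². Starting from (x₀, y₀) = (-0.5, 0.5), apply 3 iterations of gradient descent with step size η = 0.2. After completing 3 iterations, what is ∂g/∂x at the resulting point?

∇g = (10x + 3y, 3x + 8y)
(x₁, y₁) = (-0.5, 0.5) − 0.2·(-3.5, 2.5) = (0.2, 0)
(x₂, y₂) = (0.2, 0) − 0.2·(2, 0.6) = (-0.2, -0.12)
(x₃, y₃) = (-0.2, -0.12) − 0.2·(-2.36, -1.56) = (0.272, 0.192)
∂g/∂x at (0.272, 0.192) = 3.296

3.296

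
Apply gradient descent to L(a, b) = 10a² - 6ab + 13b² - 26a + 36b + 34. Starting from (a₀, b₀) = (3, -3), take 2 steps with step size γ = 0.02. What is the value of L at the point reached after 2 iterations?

4.49494272

∇L = (20a - 6b - 26, -6a + 26b + 36)
Step 1: at (3, -3), ∇L = (52, -60) → (3, -3) − 0.02·(52, -60) = (1.96, -1.8)
Step 2: at (1.96, -1.8), ∇L = (24, -22.56) → (1.96, -1.8) − 0.02·(24, -22.56) = (1.48, -1.3488)
L(1.48, -1.3488) = 4.49494272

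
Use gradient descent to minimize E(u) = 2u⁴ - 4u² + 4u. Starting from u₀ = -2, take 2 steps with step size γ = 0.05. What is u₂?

E′(u) = 8u³ - 8u + 4
Step 1: E′(-2) = -44; u₁ = -2 − 0.05·(-44) = 0.2
Step 2: E′(0.2) = 2.464; u₂ = 0.2 − 0.05·2.464 = 0.0768

0.0768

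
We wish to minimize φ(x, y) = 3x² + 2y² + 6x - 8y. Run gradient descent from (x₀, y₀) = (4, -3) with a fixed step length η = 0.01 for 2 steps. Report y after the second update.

∇φ = (6x + 6, 4y - 8)
Step 1: at (4, -3), ∇φ = (30, -20) → (4, -3) − 0.01·(30, -20) = (3.7, -2.8)
Step 2: at (3.7, -2.8), ∇φ = (28.2, -19.2) → (3.7, -2.8) − 0.01·(28.2, -19.2) = (3.418, -2.608)
y = -2.608

-2.608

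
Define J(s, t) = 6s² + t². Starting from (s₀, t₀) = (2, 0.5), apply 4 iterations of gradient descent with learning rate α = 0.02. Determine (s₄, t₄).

∇J = (12s, 2t)
(s₁, t₁) = (2, 0.5) − 0.02·(24, 1) = (1.52, 0.48)
(s₂, t₂) = (1.52, 0.48) − 0.02·(18.24, 0.96) = (1.1552, 0.4608)
(s₃, t₃) = (1.1552, 0.4608) − 0.02·(13.8624, 0.9216) = (0.877952, 0.442368)
(s₄, t₄) = (0.877952, 0.442368) − 0.02·(10.535424, 0.884736) = (0.66724352, 0.42467328)

(0.66724352, 0.42467328)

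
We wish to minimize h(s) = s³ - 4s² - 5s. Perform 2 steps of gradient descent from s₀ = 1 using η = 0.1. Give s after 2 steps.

h′(s) = 3s² - 8s - 5
s₁ = 1 − 0.1·(-10) = 2
s₂ = 2 − 0.1·(-9) = 2.9

2.9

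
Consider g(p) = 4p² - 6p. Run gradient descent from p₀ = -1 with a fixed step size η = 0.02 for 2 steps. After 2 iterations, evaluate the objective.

g′(p) = 8p - 6
Step 1: g′(-1) = -14; p₁ = -1 − 0.02·(-14) = -0.72
Step 2: g′(-0.72) = -11.76; p₂ = -0.72 − 0.02·(-11.76) = -0.4848
g(-0.4848) = 3.84892416

3.84892416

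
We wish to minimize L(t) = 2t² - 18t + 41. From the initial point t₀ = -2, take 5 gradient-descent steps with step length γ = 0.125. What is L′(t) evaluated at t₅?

-0.8125

L′(t) = 4t - 18
Step 1: L′(-2) = -26; t₁ = -2 − 0.125·(-26) = 1.25
Step 2: L′(1.25) = -13; t₂ = 1.25 − 0.125·(-13) = 2.875
Step 3: L′(2.875) = -6.5; t₃ = 2.875 − 0.125·(-6.5) = 3.6875
Step 4: L′(3.6875) = -3.25; t₄ = 3.6875 − 0.125·(-3.25) = 4.09375
Step 5: L′(4.09375) = -1.625; t₅ = 4.09375 − 0.125·(-1.625) = 4.296875
L′(t) at (4.296875) = -0.8125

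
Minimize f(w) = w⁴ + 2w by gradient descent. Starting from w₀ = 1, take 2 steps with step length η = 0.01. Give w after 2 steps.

f′(w) = 4w³ + 2
Step 1: f′(1) = 6; w₁ = 1 − 0.01·6 = 0.94
Step 2: f′(0.94) = 5.322336; w₂ = 0.94 − 0.01·5.322336 = 0.88677664

0.88677664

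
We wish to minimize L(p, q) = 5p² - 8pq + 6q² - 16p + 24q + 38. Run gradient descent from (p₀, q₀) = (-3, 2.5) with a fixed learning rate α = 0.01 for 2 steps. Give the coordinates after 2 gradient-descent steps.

(-1.8084, 1.0864)

∇L = (10p - 8q - 16, -8p + 12q + 24)
Step 1: at (-3, 2.5), ∇L = (-66, 78) → (-3, 2.5) − 0.01·(-66, 78) = (-2.34, 1.72)
Step 2: at (-2.34, 1.72), ∇L = (-53.16, 63.36) → (-2.34, 1.72) − 0.01·(-53.16, 63.36) = (-1.8084, 1.0864)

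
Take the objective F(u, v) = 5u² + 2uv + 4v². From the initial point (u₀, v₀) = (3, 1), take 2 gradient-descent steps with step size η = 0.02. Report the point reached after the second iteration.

∇F = (10u + 2v, 2u + 8v)
Step 1: at (3, 1), ∇F = (32, 14) → (3, 1) − 0.02·(32, 14) = (2.36, 0.72)
Step 2: at (2.36, 0.72), ∇F = (25.04, 10.48) → (2.36, 0.72) − 0.02·(25.04, 10.48) = (1.8592, 0.5104)

(1.8592, 0.5104)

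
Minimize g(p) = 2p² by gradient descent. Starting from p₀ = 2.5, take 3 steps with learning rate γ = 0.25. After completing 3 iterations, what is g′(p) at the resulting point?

g′(p) = 4p
Step 1: g′(2.5) = 10; p₁ = 2.5 − 0.25·10 = 0
Step 2: g′(0) = 0; p₂ = 0 − 0.25·0 = 0
Step 3: g′(0) = 0; p₃ = 0 − 0.25·0 = 0
g′(p) at (0) = 0

0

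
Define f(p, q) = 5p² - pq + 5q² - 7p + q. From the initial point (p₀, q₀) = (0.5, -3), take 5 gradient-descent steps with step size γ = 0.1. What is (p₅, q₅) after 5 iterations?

∇f = (10p - q - 7, -p + 10q + 1)
Step 1: at (0.5, -3), ∇f = (1, -29.5) → (0.5, -3) − 0.1·(1, -29.5) = (0.4, -0.05)
Step 2: at (0.4, -0.05), ∇f = (-2.95, 0.1) → (0.4, -0.05) − 0.1·(-2.95, 0.1) = (0.695, -0.06)
Step 3: at (0.695, -0.06), ∇f = (0.01, -0.295) → (0.695, -0.06) − 0.1·(0.01, -0.295) = (0.694, -0.0305)
Step 4: at (0.694, -0.0305), ∇f = (-0.0295, 0.001) → (0.694, -0.0305) − 0.1·(-0.0295, 0.001) = (0.69695, -0.0306)
Step 5: at (0.69695, -0.0306), ∇f = (0.0001, -0.00295) → (0.69695, -0.0306) − 0.1·(0.0001, -0.00295) = (0.69694, -0.030305)

(0.69694, -0.030305)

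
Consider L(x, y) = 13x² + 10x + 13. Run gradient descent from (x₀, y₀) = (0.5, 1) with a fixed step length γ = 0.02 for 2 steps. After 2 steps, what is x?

∇L = (26x + 10, 0)
Step 1: at (0.5, 1), ∇L = (23, 0) → (0.5, 1) − 0.02·(23, 0) = (0.04, 1)
Step 2: at (0.04, 1), ∇L = (11.04, 0) → (0.04, 1) − 0.02·(11.04, 0) = (-0.1808, 1)
x = -0.1808

-0.1808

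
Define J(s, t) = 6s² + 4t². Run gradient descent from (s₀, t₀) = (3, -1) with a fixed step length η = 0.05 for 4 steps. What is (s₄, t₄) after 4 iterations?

(0.0768, -0.1296)

∇J = (12s, 8t)
(s₁, t₁) = (3, -1) − 0.05·(36, -8) = (1.2, -0.6)
(s₂, t₂) = (1.2, -0.6) − 0.05·(14.4, -4.8) = (0.48, -0.36)
(s₃, t₃) = (0.48, -0.36) − 0.05·(5.76, -2.88) = (0.192, -0.216)
(s₄, t₄) = (0.192, -0.216) − 0.05·(2.304, -1.728) = (0.0768, -0.1296)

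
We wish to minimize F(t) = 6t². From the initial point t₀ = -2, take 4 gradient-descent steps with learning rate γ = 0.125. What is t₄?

F′(t) = 12t
t₁ = -2 − 0.125·(-24) = 1
t₂ = 1 − 0.125·12 = -0.5
t₃ = -0.5 − 0.125·(-6) = 0.25
t₄ = 0.25 − 0.125·3 = -0.125

-0.125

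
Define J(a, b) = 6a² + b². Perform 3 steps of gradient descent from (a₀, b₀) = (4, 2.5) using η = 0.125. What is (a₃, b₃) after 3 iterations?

(-0.5, 1.0546875)

∇J = (12a, 2b)
(a₁, b₁) = (4, 2.5) − 0.125·(48, 5) = (-2, 1.875)
(a₂, b₂) = (-2, 1.875) − 0.125·(-24, 3.75) = (1, 1.40625)
(a₃, b₃) = (1, 1.40625) − 0.125·(12, 2.8125) = (-0.5, 1.0546875)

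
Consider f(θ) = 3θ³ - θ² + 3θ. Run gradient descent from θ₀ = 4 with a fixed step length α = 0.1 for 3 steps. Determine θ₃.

-9190.9229889

f′(θ) = 9θ² - 2θ + 3
θ₁ = 4 − 0.1·139 = -9.9
θ₂ = -9.9 − 0.1·904.89 = -100.389
θ₃ = -100.389 − 0.1·90905.339889 = -9190.9229889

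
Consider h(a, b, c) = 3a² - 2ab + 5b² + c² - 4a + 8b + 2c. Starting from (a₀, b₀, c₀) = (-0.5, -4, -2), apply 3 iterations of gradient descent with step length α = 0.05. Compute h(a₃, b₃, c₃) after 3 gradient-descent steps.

∇h = (6a - 2b - 4, -2a + 10b + 8, 2c + 2)
Step 1: at (-0.5, -4, -2), ∇h = (1, -31, -2) → (-0.5, -4, -2) − 0.05·(1, -31, -2) = (-0.55, -2.45, -1.9)
Step 2: at (-0.55, -2.45, -1.9), ∇h = (-2.4, -15.4, -1.8) → (-0.55, -2.45, -1.9) − 0.05·(-2.4, -15.4, -1.8) = (-0.43, -1.68, -1.81)
Step 3: at (-0.43, -1.68, -1.81), ∇h = (-3.22, -7.94, -1.62) → (-0.43, -1.68, -1.81) − 0.05·(-3.22, -7.94, -1.62) = (-0.269, -1.283, -1.729)
h(-0.269, -1.283, -1.729) = -1.899285

-1.899285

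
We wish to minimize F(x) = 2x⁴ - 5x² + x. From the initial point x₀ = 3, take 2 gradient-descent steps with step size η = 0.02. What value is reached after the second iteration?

F′(x) = 8x³ - 10x + 1
Step 1: F′(3) = 187; x₁ = 3 − 0.02·187 = -0.74
Step 2: F′(-0.74) = 5.158208; x₂ = -0.74 − 0.02·5.158208 = -0.84316416

-0.84316416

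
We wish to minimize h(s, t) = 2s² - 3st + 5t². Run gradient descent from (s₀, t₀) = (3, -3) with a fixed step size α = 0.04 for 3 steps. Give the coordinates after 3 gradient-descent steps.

(1.306368, -0.165888)

∇h = (4s - 3t, -3s + 10t)
Step 1: at (3, -3), ∇h = (21, -39) → (3, -3) − 0.04·(21, -39) = (2.16, -1.44)
Step 2: at (2.16, -1.44), ∇h = (12.96, -20.88) → (2.16, -1.44) − 0.04·(12.96, -20.88) = (1.6416, -0.6048)
Step 3: at (1.6416, -0.6048), ∇h = (8.3808, -10.9728) → (1.6416, -0.6048) − 0.04·(8.3808, -10.9728) = (1.306368, -0.165888)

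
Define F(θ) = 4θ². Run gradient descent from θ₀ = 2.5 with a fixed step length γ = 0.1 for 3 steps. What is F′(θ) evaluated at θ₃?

F′(θ) = 8θ
θ₁ = 2.5 − 0.1·20 = 0.5
θ₂ = 0.5 − 0.1·4 = 0.1
θ₃ = 0.1 − 0.1·0.8 = 0.02
F′(θ) at (0.02) = 0.16

0.16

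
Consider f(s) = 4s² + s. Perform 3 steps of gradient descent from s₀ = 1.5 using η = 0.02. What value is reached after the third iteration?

f′(s) = 8s + 1
s₁ = 1.5 − 0.02·13 = 1.24
s₂ = 1.24 − 0.02·10.92 = 1.0216
s₃ = 1.0216 − 0.02·9.1728 = 0.838144

0.838144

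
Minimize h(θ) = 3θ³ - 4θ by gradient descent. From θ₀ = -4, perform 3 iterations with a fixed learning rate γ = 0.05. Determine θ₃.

h′(θ) = 9θ² - 4
Step 1: h′(-4) = 140; θ₁ = -4 − 0.05·140 = -11
Step 2: h′(-11) = 1085; θ₂ = -11 − 0.05·1085 = -65.25
Step 3: h′(-65.25) = 38314.0625; θ₃ = -65.25 − 0.05·38314.0625 = -1980.953125

-1980.953125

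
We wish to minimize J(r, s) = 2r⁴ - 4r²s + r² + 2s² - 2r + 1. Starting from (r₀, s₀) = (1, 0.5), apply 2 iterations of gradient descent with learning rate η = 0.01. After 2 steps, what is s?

∇J = (8r³ - 8rs + 2r - 2, -4r² + 4s)
(r₁, s₁) = (1, 0.5) − 0.01·(4, -2) = (0.96, 0.52)
(r₂, s₂) = (0.96, 0.52) − 0.01·(3.004288, -1.6064) = (0.92995712, 0.536064)
s = 0.536064

0.536064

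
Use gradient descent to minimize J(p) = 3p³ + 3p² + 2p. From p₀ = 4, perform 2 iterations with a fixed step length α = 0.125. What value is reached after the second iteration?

J′(p) = 9p² + 6p + 2
p₁ = 4 − 0.125·170 = -17.25
p₂ = -17.25 − 0.125·2576.5625 = -339.3203125

-339.3203125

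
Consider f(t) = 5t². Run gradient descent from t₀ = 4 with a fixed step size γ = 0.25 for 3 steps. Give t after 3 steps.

-13.5

f′(t) = 10t
Step 1: f′(4) = 40; t₁ = 4 − 0.25·40 = -6
Step 2: f′(-6) = -60; t₂ = -6 − 0.25·(-60) = 9
Step 3: f′(9) = 90; t₃ = 9 − 0.25·90 = -13.5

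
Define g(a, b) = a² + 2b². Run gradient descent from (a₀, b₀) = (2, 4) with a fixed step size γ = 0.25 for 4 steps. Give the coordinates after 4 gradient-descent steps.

(0.125, 0)

∇g = (2a, 4b)
Step 1: at (2, 4), ∇g = (4, 16) → (2, 4) − 0.25·(4, 16) = (1, 0)
Step 2: at (1, 0), ∇g = (2, 0) → (1, 0) − 0.25·(2, 0) = (0.5, 0)
Step 3: at (0.5, 0), ∇g = (1, 0) → (0.5, 0) − 0.25·(1, 0) = (0.25, 0)
Step 4: at (0.25, 0), ∇g = (0.5, 0) → (0.25, 0) − 0.25·(0.5, 0) = (0.125, 0)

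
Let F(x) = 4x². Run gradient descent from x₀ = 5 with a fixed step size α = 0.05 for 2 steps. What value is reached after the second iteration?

F′(x) = 8x
Step 1: F′(5) = 40; x₁ = 5 − 0.05·40 = 3
Step 2: F′(3) = 24; x₂ = 3 − 0.05·24 = 1.8

1.8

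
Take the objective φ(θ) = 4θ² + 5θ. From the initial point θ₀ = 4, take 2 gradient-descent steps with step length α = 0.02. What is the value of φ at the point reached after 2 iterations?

φ′(θ) = 8θ + 5
θ₁ = 4 − 0.02·37 = 3.26
θ₂ = 3.26 − 0.02·31.08 = 2.6384
φ(2.6384) = 41.03661824

41.03661824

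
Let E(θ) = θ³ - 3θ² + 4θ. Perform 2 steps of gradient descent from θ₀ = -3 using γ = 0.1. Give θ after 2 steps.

-31.763

E′(θ) = 3θ² - 6θ + 4
θ₁ = -3 − 0.1·49 = -7.9
θ₂ = -7.9 − 0.1·238.63 = -31.763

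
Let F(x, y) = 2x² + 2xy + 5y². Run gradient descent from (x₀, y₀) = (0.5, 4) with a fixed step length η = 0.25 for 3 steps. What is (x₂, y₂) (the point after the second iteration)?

(3.125, 10.375)

∇F = (4x + 2y, 2x + 10y)
Step 1: at (0.5, 4), ∇F = (10, 41) → (0.5, 4) − 0.25·(10, 41) = (-2, -6.25)
Step 2: at (-2, -6.25), ∇F = (-20.5, -66.5) → (-2, -6.25) − 0.25·(-20.5, -66.5) = (3.125, 10.375)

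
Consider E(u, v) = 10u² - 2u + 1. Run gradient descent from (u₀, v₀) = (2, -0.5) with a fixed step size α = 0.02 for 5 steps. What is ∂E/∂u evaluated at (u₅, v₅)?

∇E = (20u - 2, 0)
(u₁, v₁) = (2, -0.5) − 0.02·(38, 0) = (1.24, -0.5)
(u₂, v₂) = (1.24, -0.5) − 0.02·(22.8, 0) = (0.784, -0.5)
(u₃, v₃) = (0.784, -0.5) − 0.02·(13.68, 0) = (0.5104, -0.5)
(u₄, v₄) = (0.5104, -0.5) − 0.02·(8.208, 0) = (0.34624, -0.5)
(u₅, v₅) = (0.34624, -0.5) − 0.02·(4.9248, 0) = (0.247744, -0.5)
∂E/∂u at (0.247744, -0.5) = 2.95488

2.95488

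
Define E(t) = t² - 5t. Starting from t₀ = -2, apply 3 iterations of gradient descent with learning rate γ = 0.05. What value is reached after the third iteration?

-0.7805

E′(t) = 2t - 5
t₁ = -2 − 0.05·(-9) = -1.55
t₂ = -1.55 − 0.05·(-8.1) = -1.145
t₃ = -1.145 − 0.05·(-7.29) = -0.7805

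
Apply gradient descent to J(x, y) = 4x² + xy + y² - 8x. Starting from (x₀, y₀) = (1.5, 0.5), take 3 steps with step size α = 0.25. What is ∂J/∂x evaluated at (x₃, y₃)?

∇J = (8x + y - 8, x + 2y)
(x₁, y₁) = (1.5, 0.5) − 0.25·(4.5, 2.5) = (0.375, -0.125)
(x₂, y₂) = (0.375, -0.125) − 0.25·(-5.125, 0.125) = (1.65625, -0.15625)
(x₃, y₃) = (1.65625, -0.15625) − 0.25·(5.09375, 1.34375) = (0.3828125, -0.4921875)
∂J/∂x at (0.3828125, -0.4921875) = -5.4296875

-5.4296875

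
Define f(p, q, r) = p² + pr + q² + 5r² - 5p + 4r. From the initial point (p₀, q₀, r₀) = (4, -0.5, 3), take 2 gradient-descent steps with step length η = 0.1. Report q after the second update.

∇f = (2p + r - 5, 2q, p + 10r + 4)
(p₁, q₁, r₁) = (4, -0.5, 3) − 0.1·(6, -1, 38) = (3.4, -0.4, -0.8)
(p₂, q₂, r₂) = (3.4, -0.4, -0.8) − 0.1·(1, -0.8, -0.6) = (3.3, -0.32, -0.74)
q = -0.32

-0.32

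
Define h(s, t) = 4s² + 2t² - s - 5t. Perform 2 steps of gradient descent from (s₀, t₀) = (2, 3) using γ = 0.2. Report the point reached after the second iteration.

(0.8, 1.32)

∇h = (8s - 1, 4t - 5)
(s₁, t₁) = (2, 3) − 0.2·(15, 7) = (-1, 1.6)
(s₂, t₂) = (-1, 1.6) − 0.2·(-9, 1.4) = (0.8, 1.32)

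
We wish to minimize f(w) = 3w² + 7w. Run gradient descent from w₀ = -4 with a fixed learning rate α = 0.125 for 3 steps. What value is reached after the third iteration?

f′(w) = 6w + 7
Step 1: f′(-4) = -17; w₁ = -4 − 0.125·(-17) = -1.875
Step 2: f′(-1.875) = -4.25; w₂ = -1.875 − 0.125·(-4.25) = -1.34375
Step 3: f′(-1.34375) = -1.0625; w₃ = -1.34375 − 0.125·(-1.0625) = -1.2109375

-1.2109375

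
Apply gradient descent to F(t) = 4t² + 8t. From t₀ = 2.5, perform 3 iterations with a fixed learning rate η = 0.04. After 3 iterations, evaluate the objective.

0.844506648576

F′(t) = 8t + 8
t₁ = 2.5 − 0.04·28 = 1.38
t₂ = 1.38 − 0.04·19.04 = 0.6184
t₃ = 0.6184 − 0.04·12.9472 = 0.100512
F(0.100512) = 0.844506648576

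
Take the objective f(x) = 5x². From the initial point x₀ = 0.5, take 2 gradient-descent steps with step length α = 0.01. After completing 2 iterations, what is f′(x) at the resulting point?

4.05

f′(x) = 10x
Step 1: f′(0.5) = 5; x₁ = 0.5 − 0.01·5 = 0.45
Step 2: f′(0.45) = 4.5; x₂ = 0.45 − 0.01·4.5 = 0.405
f′(x) at (0.405) = 4.05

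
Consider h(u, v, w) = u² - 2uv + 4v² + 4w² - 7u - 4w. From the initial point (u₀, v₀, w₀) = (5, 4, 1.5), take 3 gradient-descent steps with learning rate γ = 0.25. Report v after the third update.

-2.5625

∇h = (2u - 2v - 7, -2u + 8v, 8w - 4)
(u₁, v₁, w₁) = (5, 4, 1.5) − 0.25·(-5, 22, 8) = (6.25, -1.5, -0.5)
(u₂, v₂, w₂) = (6.25, -1.5, -0.5) − 0.25·(8.5, -24.5, -8) = (4.125, 4.625, 1.5)
(u₃, v₃, w₃) = (4.125, 4.625, 1.5) − 0.25·(-8, 28.75, 8) = (6.125, -2.5625, -0.5)
v = -2.5625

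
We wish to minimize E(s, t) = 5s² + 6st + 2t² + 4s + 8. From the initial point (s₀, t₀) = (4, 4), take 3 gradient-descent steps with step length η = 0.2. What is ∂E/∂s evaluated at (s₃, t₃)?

∇E = (10s + 6t + 4, 6s + 4t)
(s₁, t₁) = (4, 4) − 0.2·(68, 40) = (-9.6, -4)
(s₂, t₂) = (-9.6, -4) − 0.2·(-116, -73.6) = (13.6, 10.72)
(s₃, t₃) = (13.6, 10.72) − 0.2·(204.32, 124.48) = (-27.264, -14.176)
∂E/∂s at (-27.264, -14.176) = -353.696

-353.696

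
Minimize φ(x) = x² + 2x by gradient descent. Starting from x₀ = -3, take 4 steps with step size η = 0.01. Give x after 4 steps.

φ′(x) = 2x + 2
Step 1: φ′(-3) = -4; x₁ = -3 − 0.01·(-4) = -2.96
Step 2: φ′(-2.96) = -3.92; x₂ = -2.96 − 0.01·(-3.92) = -2.9208
Step 3: φ′(-2.9208) = -3.8416; x₃ = -2.9208 − 0.01·(-3.8416) = -2.882384
Step 4: φ′(-2.882384) = -3.764768; x₄ = -2.882384 − 0.01·(-3.764768) = -2.84473632

-2.84473632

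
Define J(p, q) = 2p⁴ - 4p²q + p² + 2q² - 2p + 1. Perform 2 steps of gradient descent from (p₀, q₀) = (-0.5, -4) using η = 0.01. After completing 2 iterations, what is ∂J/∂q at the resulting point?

-14.8222848256

∇J = (8p³ - 8pq + 2p - 2, -4p² + 4q)
(p₁, q₁) = (-0.5, -4) − 0.01·(-20, -17) = (-0.3, -3.83)
(p₂, q₂) = (-0.3, -3.83) − 0.01·(-12.008, -15.68) = (-0.17992, -3.6732)
∂J/∂q at (-0.17992, -3.6732) = -14.8222848256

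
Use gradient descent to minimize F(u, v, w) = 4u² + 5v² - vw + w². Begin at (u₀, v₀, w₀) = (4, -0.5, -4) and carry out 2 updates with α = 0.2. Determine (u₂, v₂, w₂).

∇F = (8u, 10v - w, -v + 2w)
Step 1: at (4, -0.5, -4), ∇F = (32, -1, -7.5) → (4, -0.5, -4) − 0.2·(32, -1, -7.5) = (-2.4, -0.3, -2.5)
Step 2: at (-2.4, -0.3, -2.5), ∇F = (-19.2, -0.5, -4.7) → (-2.4, -0.3, -2.5) − 0.2·(-19.2, -0.5, -4.7) = (1.44, -0.2, -1.56)

(1.44, -0.2, -1.56)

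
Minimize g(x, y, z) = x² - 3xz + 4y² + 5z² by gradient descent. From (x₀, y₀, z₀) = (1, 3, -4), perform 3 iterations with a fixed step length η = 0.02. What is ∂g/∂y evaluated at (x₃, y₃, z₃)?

∇g = (2x - 3z, 8y, -3x + 10z)
Step 1: at (1, 3, -4), ∇g = (14, 24, -43) → (1, 3, -4) − 0.02·(14, 24, -43) = (0.72, 2.52, -3.14)
Step 2: at (0.72, 2.52, -3.14), ∇g = (10.86, 20.16, -33.56) → (0.72, 2.52, -3.14) − 0.02·(10.86, 20.16, -33.56) = (0.5028, 2.1168, -2.4688)
Step 3: at (0.5028, 2.1168, -2.4688), ∇g = (8.412, 16.9344, -26.1964) → (0.5028, 2.1168, -2.4688) − 0.02·(8.412, 16.9344, -26.1964) = (0.33456, 1.778112, -1.944872)
∂g/∂y at (0.33456, 1.778112, -1.944872) = 14.224896

14.224896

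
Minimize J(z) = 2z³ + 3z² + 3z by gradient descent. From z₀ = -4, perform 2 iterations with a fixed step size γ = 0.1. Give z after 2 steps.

J′(z) = 6z² + 6z + 3
z₁ = -4 − 0.1·75 = -11.5
z₂ = -11.5 − 0.1·727.5 = -84.25

-84.25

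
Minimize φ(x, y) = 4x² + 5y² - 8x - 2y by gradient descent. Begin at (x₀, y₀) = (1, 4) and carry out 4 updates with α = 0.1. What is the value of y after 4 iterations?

∇φ = (8x - 8, 10y - 2)
(x₁, y₁) = (1, 4) − 0.1·(0, 38) = (1, 0.2)
(x₂, y₂) = (1, 0.2) − 0.1·(0, 0) = (1, 0.2)
(x₃, y₃) = (1, 0.2) − 0.1·(0, 0) = (1, 0.2)
(x₄, y₄) = (1, 0.2) − 0.1·(0, 0) = (1, 0.2)
y = 0.2

0.2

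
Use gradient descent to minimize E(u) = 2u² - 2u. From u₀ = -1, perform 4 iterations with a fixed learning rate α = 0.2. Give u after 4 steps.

0.4976

E′(u) = 4u - 2
Step 1: E′(-1) = -6; u₁ = -1 − 0.2·(-6) = 0.2
Step 2: E′(0.2) = -1.2; u₂ = 0.2 − 0.2·(-1.2) = 0.44
Step 3: E′(0.44) = -0.24; u₃ = 0.44 − 0.2·(-0.24) = 0.488
Step 4: E′(0.488) = -0.048; u₄ = 0.488 − 0.2·(-0.048) = 0.4976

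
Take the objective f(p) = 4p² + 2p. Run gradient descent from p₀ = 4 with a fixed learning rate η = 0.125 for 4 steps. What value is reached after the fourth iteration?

-0.25

f′(p) = 8p + 2
p₁ = 4 − 0.125·34 = -0.25
p₂ = -0.25 − 0.125·0 = -0.25
p₃ = -0.25 − 0.125·0 = -0.25
p₄ = -0.25 − 0.125·0 = -0.25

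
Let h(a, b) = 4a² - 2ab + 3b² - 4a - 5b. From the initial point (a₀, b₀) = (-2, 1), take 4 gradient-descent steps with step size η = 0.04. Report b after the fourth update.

∇h = (8a - 2b - 4, -2a + 6b - 5)
Step 1: at (-2, 1), ∇h = (-22, 5) → (-2, 1) − 0.04·(-22, 5) = (-1.12, 0.8)
Step 2: at (-1.12, 0.8), ∇h = (-14.56, 2.04) → (-1.12, 0.8) − 0.04·(-14.56, 2.04) = (-0.5376, 0.7184)
Step 3: at (-0.5376, 0.7184), ∇h = (-9.7376, 0.3856) → (-0.5376, 0.7184) − 0.04·(-9.7376, 0.3856) = (-0.148096, 0.702976)
Step 4: at (-0.148096, 0.702976), ∇h = (-6.59072, -0.485952) → (-0.148096, 0.702976) − 0.04·(-6.59072, -0.485952) = (0.1155328, 0.72241408)
b = 0.72241408

0.72241408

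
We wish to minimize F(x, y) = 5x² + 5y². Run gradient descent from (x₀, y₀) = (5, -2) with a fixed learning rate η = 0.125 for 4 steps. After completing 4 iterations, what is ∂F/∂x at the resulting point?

∇F = (10x, 10y)
Step 1: at (5, -2), ∇F = (50, -20) → (5, -2) − 0.125·(50, -20) = (-1.25, 0.5)
Step 2: at (-1.25, 0.5), ∇F = (-12.5, 5) → (-1.25, 0.5) − 0.125·(-12.5, 5) = (0.3125, -0.125)
Step 3: at (0.3125, -0.125), ∇F = (3.125, -1.25) → (0.3125, -0.125) − 0.125·(3.125, -1.25) = (-0.078125, 0.03125)
Step 4: at (-0.078125, 0.03125), ∇F = (-0.78125, 0.3125) → (-0.078125, 0.03125) − 0.125·(-0.78125, 0.3125) = (0.01953125, -0.0078125)
∂F/∂x at (0.01953125, -0.0078125) = 0.1953125

0.1953125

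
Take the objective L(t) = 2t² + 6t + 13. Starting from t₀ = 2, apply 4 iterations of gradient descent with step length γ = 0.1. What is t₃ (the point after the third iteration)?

-0.744

L′(t) = 4t + 6
t₁ = 2 − 0.1·14 = 0.6
t₂ = 0.6 − 0.1·8.4 = -0.24
t₃ = -0.24 − 0.1·5.04 = -0.744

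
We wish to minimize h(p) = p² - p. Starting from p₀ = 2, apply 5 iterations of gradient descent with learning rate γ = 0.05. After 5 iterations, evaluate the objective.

0.534526490225

h′(p) = 2p - 1
p₁ = 2 − 0.05·3 = 1.85
p₂ = 1.85 − 0.05·2.7 = 1.715
p₃ = 1.715 − 0.05·2.43 = 1.5935
p₄ = 1.5935 − 0.05·2.187 = 1.48415
p₅ = 1.48415 − 0.05·1.9683 = 1.385735
h(1.385735) = 0.534526490225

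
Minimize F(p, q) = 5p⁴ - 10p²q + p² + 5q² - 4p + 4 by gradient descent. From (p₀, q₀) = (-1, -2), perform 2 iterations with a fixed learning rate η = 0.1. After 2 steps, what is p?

-335.152

∇F = (20p³ - 20pq + 2p - 4, -10p² + 10q)
(p₁, q₁) = (-1, -2) − 0.1·(-66, -30) = (5.6, 1)
(p₂, q₂) = (5.6, 1) − 0.1·(3407.52, -303.6) = (-335.152, 31.36)
p = -335.152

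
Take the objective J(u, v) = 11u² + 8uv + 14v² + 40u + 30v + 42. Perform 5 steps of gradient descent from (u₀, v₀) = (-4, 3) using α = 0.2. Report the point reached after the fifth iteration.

(-5323.96928, -8128.32096)

∇J = (22u + 8v + 40, 8u + 28v + 30)
(u₁, v₁) = (-4, 3) − 0.2·(-24, 82) = (0.8, -13.4)
(u₂, v₂) = (0.8, -13.4) − 0.2·(-49.6, -338.8) = (10.72, 54.36)
(u₃, v₃) = (10.72, 54.36) − 0.2·(710.72, 1637.84) = (-131.424, -273.208)
(u₄, v₄) = (-131.424, -273.208) − 0.2·(-5036.992, -8671.216) = (875.9744, 1461.0352)
(u₅, v₅) = (875.9744, 1461.0352) − 0.2·(30999.7184, 47946.7808) = (-5323.96928, -8128.32096)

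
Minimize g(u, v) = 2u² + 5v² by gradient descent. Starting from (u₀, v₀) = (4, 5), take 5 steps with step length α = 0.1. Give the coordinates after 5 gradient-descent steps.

∇g = (4u, 10v)
Step 1: at (4, 5), ∇g = (16, 50) → (4, 5) − 0.1·(16, 50) = (2.4, 0)
Step 2: at (2.4, 0), ∇g = (9.6, 0) → (2.4, 0) − 0.1·(9.6, 0) = (1.44, 0)
Step 3: at (1.44, 0), ∇g = (5.76, 0) → (1.44, 0) − 0.1·(5.76, 0) = (0.864, 0)
Step 4: at (0.864, 0), ∇g = (3.456, 0) → (0.864, 0) − 0.1·(3.456, 0) = (0.5184, 0)
Step 5: at (0.5184, 0), ∇g = (2.0736, 0) → (0.5184, 0) − 0.1·(2.0736, 0) = (0.31104, 0)

(0.31104, 0)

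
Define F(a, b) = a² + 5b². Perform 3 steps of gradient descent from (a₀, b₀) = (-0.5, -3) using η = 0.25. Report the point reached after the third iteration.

(-0.0625, 10.125)

∇F = (2a, 10b)
(a₁, b₁) = (-0.5, -3) − 0.25·(-1, -30) = (-0.25, 4.5)
(a₂, b₂) = (-0.25, 4.5) − 0.25·(-0.5, 45) = (-0.125, -6.75)
(a₃, b₃) = (-0.125, -6.75) − 0.25·(-0.25, -67.5) = (-0.0625, 10.125)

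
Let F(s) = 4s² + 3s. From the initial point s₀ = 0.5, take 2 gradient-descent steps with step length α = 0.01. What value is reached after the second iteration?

0.3656

F′(s) = 8s + 3
Step 1: F′(0.5) = 7; s₁ = 0.5 − 0.01·7 = 0.43
Step 2: F′(0.43) = 6.44; s₂ = 0.43 − 0.01·6.44 = 0.3656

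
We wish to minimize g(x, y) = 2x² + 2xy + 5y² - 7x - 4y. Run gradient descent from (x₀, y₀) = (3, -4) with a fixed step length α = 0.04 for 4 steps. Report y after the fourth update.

-0.70146048

∇g = (4x + 2y - 7, 2x + 10y - 4)
(x₁, y₁) = (3, -4) − 0.04·(-3, -38) = (3.12, -2.48)
(x₂, y₂) = (3.12, -2.48) − 0.04·(0.52, -22.56) = (3.0992, -1.5776)
(x₃, y₃) = (3.0992, -1.5776) − 0.04·(2.2416, -13.5776) = (3.009536, -1.034496)
(x₄, y₄) = (3.009536, -1.034496) − 0.04·(2.969152, -8.325888) = (2.89076992, -0.70146048)
y = -0.70146048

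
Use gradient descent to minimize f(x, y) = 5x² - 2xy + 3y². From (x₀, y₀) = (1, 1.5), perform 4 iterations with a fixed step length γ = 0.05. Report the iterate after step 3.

∇f = (10x - 2y, -2x + 6y)
(x₁, y₁) = (1, 1.5) − 0.05·(7, 7) = (0.65, 1.15)
(x₂, y₂) = (0.65, 1.15) − 0.05·(4.2, 5.6) = (0.44, 0.87)
(x₃, y₃) = (0.44, 0.87) − 0.05·(2.66, 4.34) = (0.307, 0.653)

(0.307, 0.653)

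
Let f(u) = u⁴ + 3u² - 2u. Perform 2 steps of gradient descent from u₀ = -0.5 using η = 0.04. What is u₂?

f′(u) = 4u³ + 6u - 2
Step 1: f′(-0.5) = -5.5; u₁ = -0.5 − 0.04·(-5.5) = -0.28
Step 2: f′(-0.28) = -3.767808; u₂ = -0.28 − 0.04·(-3.767808) = -0.12928768

-0.12928768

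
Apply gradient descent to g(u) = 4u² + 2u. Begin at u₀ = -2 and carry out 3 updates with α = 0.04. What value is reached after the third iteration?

-0.800256

g′(u) = 8u + 2
Step 1: g′(-2) = -14; u₁ = -2 − 0.04·(-14) = -1.44
Step 2: g′(-1.44) = -9.52; u₂ = -1.44 − 0.04·(-9.52) = -1.0592
Step 3: g′(-1.0592) = -6.4736; u₃ = -1.0592 − 0.04·(-6.4736) = -0.800256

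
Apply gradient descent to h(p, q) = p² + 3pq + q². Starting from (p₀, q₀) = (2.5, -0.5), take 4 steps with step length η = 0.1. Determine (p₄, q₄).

∇h = (2p + 3q, 3p + 2q)
Step 1: at (2.5, -0.5), ∇h = (3.5, 6.5) → (2.5, -0.5) − 0.1·(3.5, 6.5) = (2.15, -1.15)
Step 2: at (2.15, -1.15), ∇h = (0.85, 4.15) → (2.15, -1.15) − 0.1·(0.85, 4.15) = (2.065, -1.565)
Step 3: at (2.065, -1.565), ∇h = (-0.565, 3.065) → (2.065, -1.565) − 0.1·(-0.565, 3.065) = (2.1215, -1.8715)
Step 4: at (2.1215, -1.8715), ∇h = (-1.3715, 2.6215) → (2.1215, -1.8715) − 0.1·(-1.3715, 2.6215) = (2.25865, -2.13365)

(2.25865, -2.13365)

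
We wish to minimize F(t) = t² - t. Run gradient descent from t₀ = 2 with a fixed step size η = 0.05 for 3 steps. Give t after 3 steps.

1.5935

F′(t) = 2t - 1
Step 1: F′(2) = 3; t₁ = 2 − 0.05·3 = 1.85
Step 2: F′(1.85) = 2.7; t₂ = 1.85 − 0.05·2.7 = 1.715
Step 3: F′(1.715) = 2.43; t₃ = 1.715 − 0.05·2.43 = 1.5935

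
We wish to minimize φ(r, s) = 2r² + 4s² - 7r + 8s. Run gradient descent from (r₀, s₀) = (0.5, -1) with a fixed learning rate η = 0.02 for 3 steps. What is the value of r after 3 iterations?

∇φ = (4r - 7, 8s + 8)
Step 1: at (0.5, -1), ∇φ = (-5, 0) → (0.5, -1) − 0.02·(-5, 0) = (0.6, -1)
Step 2: at (0.6, -1), ∇φ = (-4.6, 0) → (0.6, -1) − 0.02·(-4.6, 0) = (0.692, -1)
Step 3: at (0.692, -1), ∇φ = (-4.232, 0) → (0.692, -1) − 0.02·(-4.232, 0) = (0.77664, -1)
r = 0.77664

0.77664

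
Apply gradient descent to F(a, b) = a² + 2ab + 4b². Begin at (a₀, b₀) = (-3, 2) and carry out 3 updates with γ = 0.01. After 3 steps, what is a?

-2.935384

∇F = (2a + 2b, 2a + 8b)
Step 1: at (-3, 2), ∇F = (-2, 10) → (-3, 2) − 0.01·(-2, 10) = (-2.98, 1.9)
Step 2: at (-2.98, 1.9), ∇F = (-2.16, 9.24) → (-2.98, 1.9) − 0.01·(-2.16, 9.24) = (-2.9584, 1.8076)
Step 3: at (-2.9584, 1.8076), ∇F = (-2.3016, 8.544) → (-2.9584, 1.8076) − 0.01·(-2.3016, 8.544) = (-2.935384, 1.72216)
a = -2.935384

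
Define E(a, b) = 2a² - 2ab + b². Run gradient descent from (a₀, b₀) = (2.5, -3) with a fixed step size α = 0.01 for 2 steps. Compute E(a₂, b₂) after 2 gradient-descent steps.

∇E = (4a - 2b, -2a + 2b)
(a₁, b₁) = (2.5, -3) − 0.01·(16, -11) = (2.34, -2.89)
(a₂, b₂) = (2.34, -2.89) − 0.01·(15.14, -10.46) = (2.1886, -2.7854)
E(2.1886, -2.7854) = 29.53064596

29.53064596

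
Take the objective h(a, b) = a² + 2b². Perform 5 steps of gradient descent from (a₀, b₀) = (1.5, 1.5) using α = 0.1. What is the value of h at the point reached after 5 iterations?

∇h = (2a, 4b)
(a₁, b₁) = (1.5, 1.5) − 0.1·(3, 6) = (1.2, 0.9)
(a₂, b₂) = (1.2, 0.9) − 0.1·(2.4, 3.6) = (0.96, 0.54)
(a₃, b₃) = (0.96, 0.54) − 0.1·(1.92, 2.16) = (0.768, 0.324)
(a₄, b₄) = (0.768, 0.324) − 0.1·(1.536, 1.296) = (0.6144, 0.1944)
(a₅, b₅) = (0.6144, 0.1944) − 0.1·(1.2288, 0.7776) = (0.49152, 0.11664)
h(0.49152, 0.11664) = 0.2688016896

0.2688016896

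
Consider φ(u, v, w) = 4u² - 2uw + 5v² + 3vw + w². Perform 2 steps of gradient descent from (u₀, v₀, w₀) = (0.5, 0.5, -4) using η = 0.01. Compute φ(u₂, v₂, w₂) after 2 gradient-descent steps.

∇φ = (8u - 2w, 10v + 3w, -2u + 3v + 2w)
(u₁, v₁, w₁) = (0.5, 0.5, -4) − 0.01·(12, -7, -7.5) = (0.38, 0.57, -3.925)
(u₂, v₂, w₂) = (0.38, 0.57, -3.925) − 0.01·(10.89, -6.075, -6.9) = (0.2711, 0.63075, -3.856)
φ(0.2711, 0.63075, -3.856) = 11.9461518525

11.9461518525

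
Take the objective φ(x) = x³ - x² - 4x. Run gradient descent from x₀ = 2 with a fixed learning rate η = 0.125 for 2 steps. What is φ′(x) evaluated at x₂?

-0.0283203125

φ′(x) = 3x² - 2x - 4
x₁ = 2 − 0.125·4 = 1.5
x₂ = 1.5 − 0.125·(-0.25) = 1.53125
φ′(x) at (1.53125) = -0.0283203125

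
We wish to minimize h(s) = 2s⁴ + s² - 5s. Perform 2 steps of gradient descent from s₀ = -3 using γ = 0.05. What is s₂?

h′(s) = 8s³ + 2s - 5
Step 1: h′(-3) = -227; s₁ = -3 − 0.05·(-227) = 8.35
Step 2: h′(8.35) = 4669.163; s₂ = 8.35 − 0.05·4669.163 = -225.10815

-225.10815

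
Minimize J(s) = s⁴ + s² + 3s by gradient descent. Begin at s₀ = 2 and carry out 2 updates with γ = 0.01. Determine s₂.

1.38086876

J′(s) = 4s³ + 2s + 3
s₁ = 2 − 0.01·39 = 1.61
s₂ = 1.61 − 0.01·22.913124 = 1.38086876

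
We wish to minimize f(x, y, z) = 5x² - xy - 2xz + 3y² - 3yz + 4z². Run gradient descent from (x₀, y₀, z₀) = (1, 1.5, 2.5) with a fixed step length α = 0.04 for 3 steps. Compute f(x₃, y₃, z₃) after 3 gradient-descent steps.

6.196647241728

∇f = (10x - y - 2z, -x + 6y - 3z, -2x - 3y + 8z)
(x₁, y₁, z₁) = (1, 1.5, 2.5) − 0.04·(3.5, 0.5, 13.5) = (0.86, 1.48, 1.96)
(x₂, y₂, z₂) = (0.86, 1.48, 1.96) − 0.04·(3.2, 2.14, 9.52) = (0.732, 1.3944, 1.5792)
(x₃, y₃, z₃) = (0.732, 1.3944, 1.5792) − 0.04·(2.7672, 2.8968, 6.9864) = (0.621312, 1.278528, 1.299744)
f(0.621312, 1.278528, 1.299744) = 6.196647241728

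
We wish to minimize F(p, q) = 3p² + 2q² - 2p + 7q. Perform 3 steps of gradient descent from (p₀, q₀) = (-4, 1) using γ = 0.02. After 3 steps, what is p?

-2.619712

∇F = (6p - 2, 4q + 7)
(p₁, q₁) = (-4, 1) − 0.02·(-26, 11) = (-3.48, 0.78)
(p₂, q₂) = (-3.48, 0.78) − 0.02·(-22.88, 10.12) = (-3.0224, 0.5776)
(p₃, q₃) = (-3.0224, 0.5776) − 0.02·(-20.1344, 9.3104) = (-2.619712, 0.391392)
p = -2.619712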